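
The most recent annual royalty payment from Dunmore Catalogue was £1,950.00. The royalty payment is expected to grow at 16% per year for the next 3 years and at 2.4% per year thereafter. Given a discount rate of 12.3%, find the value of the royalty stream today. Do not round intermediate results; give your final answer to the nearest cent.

D_1 = 2262.00000
D_2 = 2623.92000
D_3 = 3043.74720
Terminal value at year 3: TV = D_3×(1+g_2)/(r−g_2) = 3116.79713/0.099 = 31482.79932
P_0 = D_1/(1+r)^1 + D_2/(1+r)^2 + D_3/(1+r)^3 + TV/(1+r)^3
    = 2014.24755 + 2080.61190 + 2149.16278 + 22229.72409 = 28473.74631

£28473.75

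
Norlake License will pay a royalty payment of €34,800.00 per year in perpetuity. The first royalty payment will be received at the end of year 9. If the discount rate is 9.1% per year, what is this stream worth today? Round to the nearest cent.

Value at end of year 8: C / r = €34,800.00 / 0.091 = €382,417.5824
Discount to today: PV = €382,417.5824 / (1 + 0.091)^8 = €382,417.5824 / 2.007234 = €190,519.68

€190519.68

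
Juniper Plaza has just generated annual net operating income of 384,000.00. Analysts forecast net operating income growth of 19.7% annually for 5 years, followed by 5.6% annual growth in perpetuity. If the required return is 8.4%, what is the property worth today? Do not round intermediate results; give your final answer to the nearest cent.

D_1 = 459648.00000
D_2 = 550198.65600
D_3 = 658587.79123
D_4 = 788329.58610
D_5 = 943630.51457
Terminal value at year 5: TV = D_5×(1+g_2)/(r−g_2) = 996473.82338/0.028 = 35588350.83511
P_0 = D_1/(1+r)^1 + D_2/(1+r)^2 + D_3/(1+r)^3 + D_4/(1+r)^4 + D_5/(1+r)^5 + TV/(1+r)^5
    = 424029.52030 + 468231.85959 + 517042.00731 + 570940.29774 + 630457.13690 + 23777240.59160 = 26387941.41344

26387941.41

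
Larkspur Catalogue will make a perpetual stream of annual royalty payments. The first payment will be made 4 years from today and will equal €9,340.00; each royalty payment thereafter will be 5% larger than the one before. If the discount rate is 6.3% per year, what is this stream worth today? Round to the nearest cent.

Value at end of year 3: C₁ / (r − g) = €9,340.00 / (0.063 − 0.05) = €718,461.5385
Discount to today: PV = €718,461.5385 / (1 + 0.063)^3 = €718,461.5385 / 1.201157 = €598,141.22

€598141.22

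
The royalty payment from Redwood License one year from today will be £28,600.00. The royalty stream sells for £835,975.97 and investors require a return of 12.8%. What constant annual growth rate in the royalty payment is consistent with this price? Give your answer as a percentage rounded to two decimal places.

9.38%

P = D₁/(r−g) ⇒ g = r − D₁/P = 0.128 − £28,600.00/£835,975.97 = 0.093788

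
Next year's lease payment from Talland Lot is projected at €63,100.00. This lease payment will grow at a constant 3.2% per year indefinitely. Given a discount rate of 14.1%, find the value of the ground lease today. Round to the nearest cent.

€578899.08

Growing perpetuity: P = D₁ / (r − g) = €63,100.0000 / (0.141 − 0.032) = €578,899.08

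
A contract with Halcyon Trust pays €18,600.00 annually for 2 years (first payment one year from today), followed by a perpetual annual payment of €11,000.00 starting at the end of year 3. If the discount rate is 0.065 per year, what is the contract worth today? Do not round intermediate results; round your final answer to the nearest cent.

PV of 2-year annuity: €18,600.00 × [1 − (1+0.065)^−2] / 0.065 = 33863.65139
Perpetuity value at year 2: €11,000.00 / 0.065 = 169230.76923
PV of perpetuity: 169230.76923 / (1+0.065)^2 = 149203.87862
Total PV = 33863.65139 + 149203.87862 = 183067.53001

€183067.53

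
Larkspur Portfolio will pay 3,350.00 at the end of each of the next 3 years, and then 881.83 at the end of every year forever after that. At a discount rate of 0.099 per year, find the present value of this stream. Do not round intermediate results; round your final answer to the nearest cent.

15056.17

PV of 3-year annuity: 3,350.00 × [1 − (1+0.099)^−3] / 0.099 = 8345.64275
Perpetuity value at year 3: 881.83 / 0.099 = 8907.37374
PV of perpetuity: 8907.37374 / (1+0.099)^3 = 6710.52653
Total PV = 8345.64275 + 6710.52653 = 15056.16928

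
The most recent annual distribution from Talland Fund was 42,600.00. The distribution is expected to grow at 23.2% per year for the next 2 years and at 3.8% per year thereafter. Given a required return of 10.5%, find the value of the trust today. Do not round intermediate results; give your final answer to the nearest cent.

920857.39

D_1 = 52483.20000
D_2 = 64659.30240
Terminal value at year 2: TV = D_2×(1+g_2)/(r−g_2) = 67116.35589/0.067 = 1001736.65509
P_0 = D_1/(1+r)^1 + D_2/(1+r)^2 + TV/(1+r)^2
    = 47496.10860 + 52954.93737 + 820406.34311 = 920857.38907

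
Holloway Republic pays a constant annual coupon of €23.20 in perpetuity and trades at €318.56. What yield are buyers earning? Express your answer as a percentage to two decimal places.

7.28%

P = C/r ⇒ r = C/P = €23.20/€318.56 = 0.072828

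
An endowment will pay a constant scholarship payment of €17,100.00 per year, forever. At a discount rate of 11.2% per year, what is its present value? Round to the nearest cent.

Level perpetuity: PV = C / r = €17,100.00 / 0.112 = €152,678.57

€152678.57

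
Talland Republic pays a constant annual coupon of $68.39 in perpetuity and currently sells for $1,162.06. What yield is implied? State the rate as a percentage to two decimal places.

P = C/r ⇒ r = C/P = $68.39/$1,162.06 = 0.058852

5.89%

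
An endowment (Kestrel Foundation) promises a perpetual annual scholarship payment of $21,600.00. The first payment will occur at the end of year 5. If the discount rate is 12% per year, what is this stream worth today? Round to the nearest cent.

$114393.25

Value at end of year 4: C / r = $21,600.00 / 0.12 = $180,000.0000
Discount to today: PV = $180,000.0000 / (1 + 0.12)^4 = $180,000.0000 / 1.573519 = $114,393.25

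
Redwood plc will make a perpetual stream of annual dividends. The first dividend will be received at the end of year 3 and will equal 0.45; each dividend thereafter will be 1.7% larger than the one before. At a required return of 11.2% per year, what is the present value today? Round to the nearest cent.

3.83

Value at end of year 2: C₁ / (r − g) = 0.45 / (0.112 − 0.017) = 4.7368
Discount to today: PV = 4.7368 / (1 + 0.112)^2 = 4.7368 / 1.236544 = 3.83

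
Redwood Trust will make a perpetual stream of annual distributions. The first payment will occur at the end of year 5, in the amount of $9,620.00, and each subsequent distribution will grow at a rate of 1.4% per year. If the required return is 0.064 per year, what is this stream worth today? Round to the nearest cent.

Value at end of year 4: C₁ / (r − g) = $9,620.00 / (0.064 − 0.014) = $192,400.0000
Discount to today: PV = $192,400.0000 / (1 + 0.064)^4 = $192,400.0000 / 1.281641 = $150,120.00

$150120.00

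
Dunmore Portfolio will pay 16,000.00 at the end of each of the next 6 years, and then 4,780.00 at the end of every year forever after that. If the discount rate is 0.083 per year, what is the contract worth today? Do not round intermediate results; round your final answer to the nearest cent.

PV of 6-year annuity: 16,000.00 × [1 − (1+0.083)^−6] / 0.083 = 73297.70431
Perpetuity value at year 6: 4,780.00 / 0.083 = 57590.36145
PV of perpetuity: 57590.36145 / (1+0.083)^6 = 35692.67228
Total PV = 73297.70431 + 35692.67228 = 108990.37659

108990.38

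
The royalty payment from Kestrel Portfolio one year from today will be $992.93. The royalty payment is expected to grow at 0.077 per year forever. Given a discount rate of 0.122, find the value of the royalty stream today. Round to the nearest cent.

Growing perpetuity: P = D₁ / (r − g) = $992.9300 / (0.122 − 0.077) = $22,065.11

$22065.11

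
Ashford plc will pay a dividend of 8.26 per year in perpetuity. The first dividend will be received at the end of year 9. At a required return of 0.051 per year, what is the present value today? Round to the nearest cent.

Value at end of year 8: C / r = 8.26 / 0.051 = 161.9608
Discount to today: PV = 161.9608 / (1 + 0.051)^8 = 161.9608 / 1.488750 = 108.79

108.79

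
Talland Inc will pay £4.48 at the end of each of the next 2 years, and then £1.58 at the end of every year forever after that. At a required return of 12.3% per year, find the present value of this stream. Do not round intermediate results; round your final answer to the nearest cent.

PV of 2-year annuity: £4.48 × [1 − (1+0.123)^−2] / 0.123 = 7.54169
Perpetuity value at year 2: £1.58 / 0.123 = 12.84553
PV of perpetuity: 12.84553 / (1+0.123)^2 = 10.18574
Total PV = 7.54169 + 10.18574 = 17.72742

£17.73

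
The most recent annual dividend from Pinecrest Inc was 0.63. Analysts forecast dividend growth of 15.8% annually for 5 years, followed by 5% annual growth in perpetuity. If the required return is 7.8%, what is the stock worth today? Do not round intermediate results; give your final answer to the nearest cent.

37.72

D_1 = 0.72954
D_2 = 0.84481
D_3 = 0.97829
D_4 = 1.13286
D_5 = 1.31185
Terminal value at year 5: TV = D_5×(1+g_2)/(r−g_2) = 1.37744/0.028 = 49.19428
P_0 = D_1/(1+r)^1 + D_2/(1+r)^2 + D_3/(1+r)^3 + D_4/(1+r)^4 + D_5/(1+r)^5 + TV/(1+r)^5
    = 0.67675 + 0.72698 + 0.78093 + 0.83888 + 0.90113 + 33.79254 = 37.71721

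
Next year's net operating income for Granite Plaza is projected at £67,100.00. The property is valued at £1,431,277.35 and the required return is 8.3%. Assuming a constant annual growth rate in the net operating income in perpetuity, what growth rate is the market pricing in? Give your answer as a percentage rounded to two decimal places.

3.61%

P = D₁/(r−g) ⇒ g = r − D₁/P = 0.083 − £67,100.00/£1,431,277.35 = 0.036119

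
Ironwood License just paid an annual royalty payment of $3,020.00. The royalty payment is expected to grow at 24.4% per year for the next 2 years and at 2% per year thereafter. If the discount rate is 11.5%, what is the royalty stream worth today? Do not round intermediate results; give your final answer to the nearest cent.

$47490.79

D_1 = 3756.88000
D_2 = 4673.55872
Terminal value at year 2: TV = D_2×(1+g_2)/(r−g_2) = 4767.02989/0.095 = 50179.26205
P_0 = D_1/(1+r)^1 + D_2/(1+r)^2 + TV/(1+r)^2
    = 3369.39910 + 3759.22196 + 40362.17261 = 47490.79367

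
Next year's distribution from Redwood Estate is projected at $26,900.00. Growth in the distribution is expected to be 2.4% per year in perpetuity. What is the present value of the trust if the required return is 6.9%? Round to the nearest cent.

$597777.78

Growing perpetuity: P = D₁ / (r − g) = $26,900.0000 / (0.069 − 0.024) = $597,777.78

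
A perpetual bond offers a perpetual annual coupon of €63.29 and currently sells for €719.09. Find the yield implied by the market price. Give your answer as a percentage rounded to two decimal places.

8.80%

P = C/r ⇒ r = C/P = €63.29/€719.09 = 0.088014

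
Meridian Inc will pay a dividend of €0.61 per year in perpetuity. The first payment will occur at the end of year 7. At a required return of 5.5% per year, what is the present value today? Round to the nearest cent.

€8.04

Value at end of year 6: C / r = €0.61 / 0.055 = €11.0909
Discount to today: PV = €11.0909 / (1 + 0.055)^6 = €11.0909 / 1.378843 = €8.04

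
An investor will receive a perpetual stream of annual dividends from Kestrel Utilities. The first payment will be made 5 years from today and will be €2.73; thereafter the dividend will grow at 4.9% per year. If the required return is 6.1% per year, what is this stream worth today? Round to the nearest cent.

€179.52

Value at end of year 4: C₁ / (r − g) = €2.73 / (0.061 − 0.049) = €227.5000
Discount to today: PV = €227.5000 / (1 + 0.061)^4 = €227.5000 / 1.267248 = €179.52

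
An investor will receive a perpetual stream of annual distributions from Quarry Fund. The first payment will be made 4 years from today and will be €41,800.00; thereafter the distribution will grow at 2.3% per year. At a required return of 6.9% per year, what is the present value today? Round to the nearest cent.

€743849.94

Value at end of year 3: C₁ / (r − g) = €41,800.00 / (0.069 − 0.023) = €908,695.6522
Discount to today: PV = €908,695.6522 / (1 + 0.069)^3 = €908,695.6522 / 1.221612 = €743,849.94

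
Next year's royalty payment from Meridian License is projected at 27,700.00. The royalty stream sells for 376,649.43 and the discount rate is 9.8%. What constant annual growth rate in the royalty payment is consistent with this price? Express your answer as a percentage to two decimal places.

2.45%

P = D₁/(r−g) ⇒ g = r − D₁/P = 0.098 − 27,700.00/376,649.43 = 0.024457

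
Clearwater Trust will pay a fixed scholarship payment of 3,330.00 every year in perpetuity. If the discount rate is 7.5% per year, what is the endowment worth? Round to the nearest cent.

Level perpetuity: PV = C / r = 3,330.00 / 0.075 = 44,400.00

44400.00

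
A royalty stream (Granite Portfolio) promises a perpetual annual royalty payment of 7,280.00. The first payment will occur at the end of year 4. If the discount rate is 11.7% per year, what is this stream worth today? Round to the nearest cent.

Value at end of year 3: C / r = 7,280.00 / 0.117 = 62,222.2222
Discount to today: PV = 62,222.2222 / (1 + 0.117)^3 = 62,222.2222 / 1.393669 = 44,646.35

44646.35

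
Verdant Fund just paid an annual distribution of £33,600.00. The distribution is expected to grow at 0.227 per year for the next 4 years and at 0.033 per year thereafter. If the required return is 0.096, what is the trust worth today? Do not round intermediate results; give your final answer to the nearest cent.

£1045090.78

D_1 = 41227.20000
D_2 = 50585.77440
D_3 = 62068.74519
D_4 = 76158.35035
Terminal value at year 4: TV = D_4×(1+g_2)/(r−g_2) = 78671.57591/0.063 = 1248755.17314
P_0 = D_1/(1+r)^1 + D_2/(1+r)^2 + D_3/(1+r)^3 + D_4/(1+r)^4 + TV/(1+r)^4
    = 37616.05839 + 42112.13837 + 47145.61476 + 52780.72017 + 865436.25299 = 1045090.78468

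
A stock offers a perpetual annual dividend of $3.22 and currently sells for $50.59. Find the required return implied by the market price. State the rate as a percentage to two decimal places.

6.36%

P = C/r ⇒ r = C/P = $3.22/$50.59 = 0.063649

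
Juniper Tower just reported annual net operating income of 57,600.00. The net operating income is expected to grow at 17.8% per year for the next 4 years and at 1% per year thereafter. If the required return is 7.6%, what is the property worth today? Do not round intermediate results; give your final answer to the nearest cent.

1556714.82

D_1 = 67852.80000
D_2 = 79930.59840
D_3 = 94158.24492
D_4 = 110918.41251
Terminal value at year 4: TV = D_4×(1+g_2)/(r−g_2) = 112027.59664/0.066 = 1697387.82781
P_0 = D_1/(1+r)^1 + D_2/(1+r)^2 + D_3/(1+r)^3 + D_4/(1+r)^4 + TV/(1+r)^4
    = 63060.22305 + 69038.05088 + 75582.55013 + 82747.43871 + 1266286.56211 = 1556714.82489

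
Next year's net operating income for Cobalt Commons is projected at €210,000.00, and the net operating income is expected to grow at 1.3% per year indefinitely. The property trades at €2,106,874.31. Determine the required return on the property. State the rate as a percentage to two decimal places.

P = D₁/(r − g) ⇒ r = D₁/P + g = €210,000.0000/€2,106,874.31 + 0.013 = 0.099674 + 0.013 = 0.112674

11.27%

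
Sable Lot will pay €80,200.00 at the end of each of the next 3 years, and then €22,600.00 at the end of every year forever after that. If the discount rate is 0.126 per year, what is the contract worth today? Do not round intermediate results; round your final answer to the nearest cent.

PV of 3-year annuity: €80,200.00 × [1 − (1+0.126)^−3] / 0.126 = 190658.05904
Perpetuity value at year 3: €22,600.00 / 0.126 = 179365.07937
PV of perpetuity: 179365.07937 / (1+0.126)^3 = 125638.49415
Total PV = 190658.05904 + 125638.49415 = 316296.55319

€316296.55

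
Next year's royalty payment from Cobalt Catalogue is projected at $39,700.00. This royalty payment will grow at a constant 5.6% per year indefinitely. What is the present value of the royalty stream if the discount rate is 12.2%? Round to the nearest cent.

Growing perpetuity: P = D₁ / (r − g) = $39,700.0000 / (0.122 − 0.056) = $601,515.15

$601515.15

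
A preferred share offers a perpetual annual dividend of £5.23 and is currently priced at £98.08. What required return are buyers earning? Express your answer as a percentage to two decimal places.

P = C/r ⇒ r = C/P = £5.23/£98.08 = 0.053324

5.33%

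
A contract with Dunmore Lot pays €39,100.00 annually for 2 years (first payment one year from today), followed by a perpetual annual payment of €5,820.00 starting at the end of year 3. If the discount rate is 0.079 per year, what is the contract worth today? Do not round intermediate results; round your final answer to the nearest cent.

€133099.41

PV of 2-year annuity: €39,100.00 × [1 − (1+0.079)^−2] / 0.079 = 69821.36860
Perpetuity value at year 2: €5,820.00 / 0.079 = 73670.88608
PV of perpetuity: 73670.88608 / (1+0.079)^2 = 63278.03786
Total PV = 69821.36860 + 63278.03786 = 133099.40646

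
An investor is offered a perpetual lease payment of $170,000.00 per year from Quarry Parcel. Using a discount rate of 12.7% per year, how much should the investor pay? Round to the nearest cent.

Level perpetuity: PV = C / r = $170,000.00 / 0.127 = $1,338,582.68

$1338582.68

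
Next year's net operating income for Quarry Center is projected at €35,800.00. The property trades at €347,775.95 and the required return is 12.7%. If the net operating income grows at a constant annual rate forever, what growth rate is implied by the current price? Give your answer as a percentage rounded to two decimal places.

P = D₁/(r−g) ⇒ g = r − D₁/P = 0.127 − €35,800.00/€347,775.95 = 0.024060

2.41%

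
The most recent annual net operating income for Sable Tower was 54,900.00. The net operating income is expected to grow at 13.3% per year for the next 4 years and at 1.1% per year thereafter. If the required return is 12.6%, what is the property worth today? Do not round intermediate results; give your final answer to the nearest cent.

D_1 = 62201.70000
D_2 = 70474.52610
D_3 = 79847.63807
D_4 = 90467.37393
Terminal value at year 4: TV = D_4×(1+g_2)/(r−g_2) = 91462.51505/0.115 = 795326.21781
P_0 = D_1/(1+r)^1 + D_2/(1+r)^2 + D_3/(1+r)^3 + D_4/(1+r)^4 + TV/(1+r)^4
    = 55241.29663 + 55584.71499 + 55930.26828 + 56277.96977 + 494756.76031 = 717791.00997

717791.01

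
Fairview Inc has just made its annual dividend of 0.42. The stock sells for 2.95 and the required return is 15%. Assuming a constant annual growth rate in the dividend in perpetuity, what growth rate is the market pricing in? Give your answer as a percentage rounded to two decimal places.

P = D₀(1+g)/(r−g) ⇒ P(r−g) = D₀(1+g) ⇒ g(P+D₀) = P·r − D₀
g = (P·r − D₀)/(P + D₀) = (2.95×0.15 − 0.42) / (2.95 + 0.42) = 0.006677

0.67%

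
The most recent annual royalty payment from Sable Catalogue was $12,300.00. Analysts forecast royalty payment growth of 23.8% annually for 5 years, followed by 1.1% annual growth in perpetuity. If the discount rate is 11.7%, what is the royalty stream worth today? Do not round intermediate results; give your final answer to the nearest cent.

$280812.60

D_1 = 15227.40000
D_2 = 18851.52120
D_3 = 23338.18325
D_4 = 28892.67086
D_5 = 35769.12652
Terminal value at year 5: TV = D_5×(1+g_2)/(r−g_2) = 36162.58691/0.106 = 341156.48032
P_0 = D_1/(1+r)^1 + D_2/(1+r)^2 + D_3/(1+r)^3 + D_4/(1+r)^4 + D_5/(1+r)^5 + TV/(1+r)^5
    = 13632.40824 + 15109.15076 + 16745.86270 + 18559.87290 + 20570.38733 + 196194.92065 = 280812.60257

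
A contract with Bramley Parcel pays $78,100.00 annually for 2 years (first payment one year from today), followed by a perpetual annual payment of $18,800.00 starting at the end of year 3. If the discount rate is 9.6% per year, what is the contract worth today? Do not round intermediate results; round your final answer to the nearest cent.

PV of 2-year annuity: $78,100.00 × [1 − (1+0.096)^−2] / 0.096 = 136276.57307
Perpetuity value at year 2: $18,800.00 / 0.096 = 195833.33333
PV of perpetuity: 195833.33333 / (1+0.096)^2 = 163029.24148
Total PV = 136276.57307 + 163029.24148 = 299305.81455

$299305.81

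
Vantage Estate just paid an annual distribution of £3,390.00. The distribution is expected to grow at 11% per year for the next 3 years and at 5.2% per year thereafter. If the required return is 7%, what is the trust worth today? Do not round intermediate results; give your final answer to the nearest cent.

£232136.98

D_1 = 3762.90000
D_2 = 4176.81900
D_3 = 4636.26909
Terminal value at year 3: TV = D_3×(1+g_2)/(r−g_2) = 4877.35508/0.018 = 270964.17126
P_0 = D_1/(1+r)^1 + D_2/(1+r)^2 + D_3/(1+r)^3 + TV/(1+r)^3
    = 3516.72897 + 3648.19548 + 3784.57661 + 221187.47771 = 232136.97878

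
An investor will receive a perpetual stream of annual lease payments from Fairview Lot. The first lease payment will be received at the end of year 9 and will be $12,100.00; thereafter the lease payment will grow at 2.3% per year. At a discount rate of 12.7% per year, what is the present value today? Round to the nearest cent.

Value at end of year 8: C₁ / (r − g) = $12,100.00 / (0.127 − 0.023) = $116,346.1538
Discount to today: PV = $116,346.1538 / (1 + 0.127)^8 = $116,346.1538 / 2.602504 = $44,705.47

$44705.47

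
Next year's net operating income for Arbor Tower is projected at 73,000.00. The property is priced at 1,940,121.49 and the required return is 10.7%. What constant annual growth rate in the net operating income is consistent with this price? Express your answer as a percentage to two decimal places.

6.94%

P = D₁/(r−g) ⇒ g = r − D₁/P = 0.107 − 73,000.00/1,940,121.49 = 0.069373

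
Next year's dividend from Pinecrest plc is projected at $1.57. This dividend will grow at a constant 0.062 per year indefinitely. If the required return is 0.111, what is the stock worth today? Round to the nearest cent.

Growing perpetuity: P = D₁ / (r − g) = $1.5700 / (0.111 − 0.062) = $32.04

$32.04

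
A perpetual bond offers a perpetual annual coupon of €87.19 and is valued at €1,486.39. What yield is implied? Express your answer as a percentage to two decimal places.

5.87%

P = C/r ⇒ r = C/P = €87.19/€1,486.39 = 0.058659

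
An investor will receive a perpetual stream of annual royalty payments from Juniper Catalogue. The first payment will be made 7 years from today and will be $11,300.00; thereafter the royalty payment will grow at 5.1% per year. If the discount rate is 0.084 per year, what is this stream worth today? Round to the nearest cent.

$211051.68

Value at end of year 6: C₁ / (r − g) = $11,300.00 / (0.084 − 0.051) = $342,424.2424
Discount to today: PV = $342,424.2424 / (1 + 0.084)^6 = $342,424.2424 / 1.622466 = $211,051.68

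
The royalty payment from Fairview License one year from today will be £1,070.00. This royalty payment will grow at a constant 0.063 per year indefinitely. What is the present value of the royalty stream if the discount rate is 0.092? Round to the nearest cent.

Growing perpetuity: P = D₁ / (r − g) = £1,070.0000 / (0.092 − 0.063) = £36,896.55

£36896.55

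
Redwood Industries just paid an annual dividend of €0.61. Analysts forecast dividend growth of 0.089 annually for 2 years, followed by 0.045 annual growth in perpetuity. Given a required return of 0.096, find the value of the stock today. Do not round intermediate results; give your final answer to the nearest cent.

D_1 = 0.66429
D_2 = 0.72341
Terminal value at year 2: TV = D_2×(1+g_2)/(r−g_2) = 0.75597/0.051 = 14.82285
P_0 = D_1/(1+r)^1 + D_2/(1+r)^2 + TV/(1+r)^2
    = 0.60610 + 0.60223 + 12.33987 = 13.54821

€13.55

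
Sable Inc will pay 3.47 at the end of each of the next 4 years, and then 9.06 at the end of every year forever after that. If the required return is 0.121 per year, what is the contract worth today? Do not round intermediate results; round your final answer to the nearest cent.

PV of 4-year annuity: 3.47 × [1 − (1+0.121)^−4] / 0.121 = 10.51744
Perpetuity value at year 4: 9.06 / 0.121 = 74.87603
PV of perpetuity: 74.87603 / (1+0.121)^4 = 47.41550
Total PV = 10.51744 + 47.41550 = 57.93295

57.93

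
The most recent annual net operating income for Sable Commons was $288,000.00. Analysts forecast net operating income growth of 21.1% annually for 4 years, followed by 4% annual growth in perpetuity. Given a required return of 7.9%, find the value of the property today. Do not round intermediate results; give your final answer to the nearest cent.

D_1 = 348768.00000
D_2 = 422358.04800
D_3 = 511475.59613
D_4 = 619396.94691
Terminal value at year 4: TV = D_4×(1+g_2)/(r−g_2) = 644172.82479/0.039 = 16517251.91763
P_0 = D_1/(1+r)^1 + D_2/(1+r)^2 + D_3/(1+r)^3 + D_4/(1+r)^4 + TV/(1+r)^4
    = 323232.62280 + 362775.44598 + 407155.76004 + 456965.36182 + 12185742.98185 = 13735872.17248

$13735872.17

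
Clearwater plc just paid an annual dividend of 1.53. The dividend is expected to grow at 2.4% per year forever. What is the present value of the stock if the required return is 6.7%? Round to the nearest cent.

D₁ = D₀ × (1 + g) = 1.53 × 1.024 = 1.5667
Growing perpetuity: P = D₁ / (r − g) = 1.5667 / (0.067 − 0.024) = 36.44

36.44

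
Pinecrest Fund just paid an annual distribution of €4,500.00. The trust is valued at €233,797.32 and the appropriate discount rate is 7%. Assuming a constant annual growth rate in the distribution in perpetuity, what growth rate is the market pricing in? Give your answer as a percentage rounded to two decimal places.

4.98%

P = D₀(1+g)/(r−g) ⇒ P(r−g) = D₀(1+g) ⇒ g(P+D₀) = P·r − D₀
g = (P·r − D₀)/(P + D₀) = (€233,797.32×0.07 − €4,500.00) / (€233,797.32 + €4,500.00) = 0.049794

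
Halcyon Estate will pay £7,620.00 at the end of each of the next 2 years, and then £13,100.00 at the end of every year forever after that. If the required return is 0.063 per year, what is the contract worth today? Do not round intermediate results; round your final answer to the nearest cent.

PV of 2-year annuity: £7,620.00 × [1 − (1+0.063)^−2] / 0.063 = 13911.93918
Perpetuity value at year 2: £13,100.00 / 0.063 = 207936.50794
PV of perpetuity: 207936.50794 / (1+0.063)^2 = 184019.65712
Total PV = 13911.93918 + 184019.65712 = 197931.59630

£197931.60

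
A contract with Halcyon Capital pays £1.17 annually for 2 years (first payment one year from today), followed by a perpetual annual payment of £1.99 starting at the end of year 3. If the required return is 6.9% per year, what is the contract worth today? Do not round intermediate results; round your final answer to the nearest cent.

£27.36

PV of 2-year annuity: £1.17 × [1 − (1+0.069)^−2] / 0.069 = 2.11832
Perpetuity value at year 2: £1.99 / 0.069 = 28.84058
PV of perpetuity: 28.84058 / (1+0.069)^2 = 25.23763
Total PV = 2.11832 + 25.23763 = 27.35595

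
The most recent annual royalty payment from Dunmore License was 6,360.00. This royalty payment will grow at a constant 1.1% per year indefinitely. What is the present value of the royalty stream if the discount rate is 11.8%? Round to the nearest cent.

D₁ = D₀ × (1 + g) = 6,360.00 × 1.011 = 6,429.9600
Growing perpetuity: P = D₁ / (r − g) = 6,429.9600 / (0.118 − 0.011) = 60,093.08

60093.08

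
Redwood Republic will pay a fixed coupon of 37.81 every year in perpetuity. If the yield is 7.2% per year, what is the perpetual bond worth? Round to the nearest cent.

Level perpetuity: PV = C / r = 37.81 / 0.072 = 525.14

525.14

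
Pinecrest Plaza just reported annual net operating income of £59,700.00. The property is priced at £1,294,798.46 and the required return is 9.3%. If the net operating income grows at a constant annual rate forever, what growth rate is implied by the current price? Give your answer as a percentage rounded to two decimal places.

P = D₀(1+g)/(r−g) ⇒ P(r−g) = D₀(1+g) ⇒ g(P+D₀) = P·r − D₀
g = (P·r − D₀)/(P + D₀) = (£1,294,798.46×0.093 − £59,700.00) / (£1,294,798.46 + £59,700.00) = 0.044826

4.48%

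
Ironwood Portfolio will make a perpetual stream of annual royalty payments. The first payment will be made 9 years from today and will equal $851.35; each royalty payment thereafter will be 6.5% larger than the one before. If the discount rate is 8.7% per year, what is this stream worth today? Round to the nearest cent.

Value at end of year 8: C₁ / (r − g) = $851.35 / (0.087 − 0.065) = $38,697.7273
Discount to today: PV = $38,697.7273 / (1 + 0.087)^8 = $38,697.7273 / 1.949110 = $19,854.05

$19854.05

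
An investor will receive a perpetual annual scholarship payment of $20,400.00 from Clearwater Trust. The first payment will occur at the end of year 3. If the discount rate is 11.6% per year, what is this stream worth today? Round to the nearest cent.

Value at end of year 2: C / r = $20,400.00 / 0.116 = $175,862.0690
Discount to today: PV = $175,862.0690 / (1 + 0.116)^2 = $175,862.0690 / 1.245456 = $141,202.96

$141202.96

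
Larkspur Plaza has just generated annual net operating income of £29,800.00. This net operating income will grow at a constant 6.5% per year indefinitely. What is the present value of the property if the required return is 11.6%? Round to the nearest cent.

£622294.12

D₁ = D₀ × (1 + g) = £29,800.00 × 1.065 = £31,737.0000
Growing perpetuity: P = D₁ / (r − g) = £31,737.0000 / (0.116 − 0.065) = £622,294.12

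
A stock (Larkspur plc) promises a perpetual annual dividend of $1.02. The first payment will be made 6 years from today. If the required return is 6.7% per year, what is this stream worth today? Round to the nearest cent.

$11.01

Value at end of year 5: C / r = $1.02 / 0.067 = $15.2239
Discount to today: PV = $15.2239 / (1 + 0.067)^5 = $15.2239 / 1.383000 = $11.01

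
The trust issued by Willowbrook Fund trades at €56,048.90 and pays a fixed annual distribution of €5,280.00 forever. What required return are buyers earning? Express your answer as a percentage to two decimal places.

9.42%

P = C/r ⇒ r = C/P = €5,280.00/€56,048.90 = 0.094203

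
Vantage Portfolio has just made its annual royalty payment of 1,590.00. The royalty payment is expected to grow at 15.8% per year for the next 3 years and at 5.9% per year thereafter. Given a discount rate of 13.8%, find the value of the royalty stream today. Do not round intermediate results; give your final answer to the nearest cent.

D_1 = 1841.22000
D_2 = 2132.13276
D_3 = 2469.00974
Terminal value at year 3: TV = D_3×(1+g_2)/(r−g_2) = 2614.68131/0.079 = 33097.23178
P_0 = D_1/(1+r)^1 + D_2/(1+r)^2 + D_3/(1+r)^3 + TV/(1+r)^3
    = 1617.94376 + 1646.37862 + 1675.31322 + 22457.67979 = 27397.31540

27397.32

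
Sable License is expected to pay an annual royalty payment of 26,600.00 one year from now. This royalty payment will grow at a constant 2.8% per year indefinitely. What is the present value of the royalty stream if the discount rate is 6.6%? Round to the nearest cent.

Growing perpetuity: P = D₁ / (r − g) = 26,600.0000 / (0.066 − 0.028) = 700,000.00

700000.00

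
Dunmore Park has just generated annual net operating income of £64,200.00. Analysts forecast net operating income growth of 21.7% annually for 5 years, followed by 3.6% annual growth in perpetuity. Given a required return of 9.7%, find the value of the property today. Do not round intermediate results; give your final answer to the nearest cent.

£2275272.75

D_1 = 78131.40000
D_2 = 95085.91380
D_3 = 115719.55709
D_4 = 140830.70098
D_5 = 171390.96310
Terminal value at year 5: TV = D_5×(1+g_2)/(r−g_2) = 177561.03777/0.061 = 2910836.68474
P_0 = D_1/(1+r)^1 + D_2/(1+r)^2 + D_3/(1+r)^3 + D_4/(1+r)^4 + D_5/(1+r)^5 + TV/(1+r)^5
    = 71222.78943 + 79013.79647 + 87657.05589 + 97245.79491 + 107883.43884 + 1832249.87925 = 2275272.75478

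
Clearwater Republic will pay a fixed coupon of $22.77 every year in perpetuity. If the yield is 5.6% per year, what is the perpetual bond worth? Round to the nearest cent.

$406.61

Level perpetuity: PV = C / r = $22.77 / 0.056 = $406.61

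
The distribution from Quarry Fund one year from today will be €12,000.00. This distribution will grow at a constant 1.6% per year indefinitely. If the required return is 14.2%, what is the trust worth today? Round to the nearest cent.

€95238.10

Growing perpetuity: P = D₁ / (r − g) = €12,000.0000 / (0.142 − 0.016) = €95,238.10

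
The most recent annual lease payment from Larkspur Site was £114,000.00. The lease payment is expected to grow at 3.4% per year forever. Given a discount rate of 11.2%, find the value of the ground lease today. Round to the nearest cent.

£1511230.77

D₁ = D₀ × (1 + g) = £114,000.00 × 1.034 = £117,876.0000
Growing perpetuity: P = D₁ / (r − g) = £117,876.0000 / (0.112 − 0.034) = £1,511,230.77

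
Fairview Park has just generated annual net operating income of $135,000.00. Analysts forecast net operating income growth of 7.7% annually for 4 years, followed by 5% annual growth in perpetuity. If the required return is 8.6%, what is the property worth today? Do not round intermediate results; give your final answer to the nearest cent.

D_1 = 145395.00000
D_2 = 156590.41500
D_3 = 168647.87696
D_4 = 181633.76348
Terminal value at year 4: TV = D_4×(1+g_2)/(r−g_2) = 190715.45165/0.036 = 5297651.43485
P_0 = D_1/(1+r)^1 + D_2/(1+r)^2 + D_3/(1+r)^3 + D_4/(1+r)^4 + TV/(1+r)^4
    = 133881.21547 + 132771.70263 + 131671.38466 + 130580.18534 + 3808588.73897 = 4337493.22707

$4337493.23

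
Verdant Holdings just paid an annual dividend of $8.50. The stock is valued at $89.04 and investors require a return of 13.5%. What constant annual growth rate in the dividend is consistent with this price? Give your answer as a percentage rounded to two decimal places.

P = D₀(1+g)/(r−g) ⇒ P(r−g) = D₀(1+g) ⇒ g(P+D₀) = P·r − D₀
g = (P·r − D₀)/(P + D₀) = ($89.04×0.135 − $8.50) / ($89.04 + $8.50) = 0.036092

3.61%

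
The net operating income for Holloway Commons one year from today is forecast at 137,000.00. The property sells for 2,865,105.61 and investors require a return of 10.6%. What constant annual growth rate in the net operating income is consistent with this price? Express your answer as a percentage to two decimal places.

P = D₁/(r−g) ⇒ g = r − D₁/P = 0.106 − 137,000.00/2,865,105.61 = 0.058183

5.82%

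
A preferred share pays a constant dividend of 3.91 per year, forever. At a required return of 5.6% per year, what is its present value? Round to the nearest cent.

Level perpetuity: PV = C / r = 3.91 / 0.056 = 69.82

69.82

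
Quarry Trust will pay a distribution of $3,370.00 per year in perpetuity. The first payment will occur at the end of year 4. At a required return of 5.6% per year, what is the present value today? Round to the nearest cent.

$51103.44

Value at end of year 3: C / r = $3,370.00 / 0.056 = $60,178.5714
Discount to today: PV = $60,178.5714 / (1 + 0.056)^3 = $60,178.5714 / 1.177584 = $51,103.44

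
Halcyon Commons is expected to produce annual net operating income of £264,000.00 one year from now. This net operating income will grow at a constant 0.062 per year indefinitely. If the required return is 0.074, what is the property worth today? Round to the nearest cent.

£22000000.00

Growing perpetuity: P = D₁ / (r − g) = £264,000.0000 / (0.074 − 0.062) = £22,000,000.00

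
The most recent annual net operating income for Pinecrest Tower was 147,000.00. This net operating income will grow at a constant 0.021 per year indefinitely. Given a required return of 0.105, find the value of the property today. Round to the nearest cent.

D₁ = D₀ × (1 + g) = 147,000.00 × 1.021 = 150,087.0000
Growing perpetuity: P = D₁ / (r − g) = 150,087.0000 / (0.105 − 0.021) = 1,786,750.00

1786750.00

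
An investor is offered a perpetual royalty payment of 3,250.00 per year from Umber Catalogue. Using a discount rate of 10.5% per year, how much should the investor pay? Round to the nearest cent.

Level perpetuity: PV = C / r = 3,250.00 / 0.105 = 30,952.38

30952.38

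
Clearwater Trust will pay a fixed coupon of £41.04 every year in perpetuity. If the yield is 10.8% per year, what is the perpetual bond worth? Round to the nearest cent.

Level perpetuity: PV = C / r = £41.04 / 0.108 = £380.00

£380.00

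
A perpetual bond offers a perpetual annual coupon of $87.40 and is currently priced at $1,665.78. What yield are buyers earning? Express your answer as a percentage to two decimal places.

5.25%

P = C/r ⇒ r = C/P = $87.40/$1,665.78 = 0.052468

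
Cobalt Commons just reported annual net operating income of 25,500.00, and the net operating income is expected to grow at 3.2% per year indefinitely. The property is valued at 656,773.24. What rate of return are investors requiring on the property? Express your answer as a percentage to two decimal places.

7.21%

D₁ = 25,500.00 × 1.032 = 26,316.0000
P = D₁/(r − g) ⇒ r = D₁/P + g = 26,316.0000/656,773.24 + 0.032 = 0.040069 + 0.032 = 0.072069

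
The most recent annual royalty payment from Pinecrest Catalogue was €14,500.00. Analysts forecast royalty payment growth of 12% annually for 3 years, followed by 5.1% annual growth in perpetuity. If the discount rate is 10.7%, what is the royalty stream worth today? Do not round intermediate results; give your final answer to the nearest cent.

D_1 = 16240.00000
D_2 = 18188.80000
D_3 = 20371.45600
Terminal value at year 3: TV = D_3×(1+g_2)/(r−g_2) = 21410.40026/0.056 = 382328.57600
P_0 = D_1/(1+r)^1 + D_2/(1+r)^2 + D_3/(1+r)^3 + TV/(1+r)^3
    = 14670.28004 + 14842.55975 + 15016.86262 + 281834.33233 = 326364.03473

€326364.03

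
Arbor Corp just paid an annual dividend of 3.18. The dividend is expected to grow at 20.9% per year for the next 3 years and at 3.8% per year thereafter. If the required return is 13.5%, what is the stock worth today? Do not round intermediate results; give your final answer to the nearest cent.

D_1 = 3.84462
D_2 = 4.64815
D_3 = 5.61961
Terminal value at year 3: TV = D_3×(1+g_2)/(r−g_2) = 5.83315/0.097 = 60.13560
P_0 = D_1/(1+r)^1 + D_2/(1+r)^2 + D_3/(1+r)^3 + TV/(1+r)^3
    = 3.38733 + 3.60818 + 3.84343 + 41.12861 = 51.96755

51.97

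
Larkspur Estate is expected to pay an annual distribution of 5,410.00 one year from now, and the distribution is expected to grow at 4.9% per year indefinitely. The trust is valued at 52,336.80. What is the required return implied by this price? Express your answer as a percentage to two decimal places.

P = D₁/(r − g) ⇒ r = D₁/P + g = 5,410.0000/52,336.80 + 0.049 = 0.103369 + 0.049 = 0.152369

15.24%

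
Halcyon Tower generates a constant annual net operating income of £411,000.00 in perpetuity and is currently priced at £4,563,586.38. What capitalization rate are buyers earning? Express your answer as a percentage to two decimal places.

9.01%

P = C/r ⇒ r = C/P = £411,000.00/£4,563,586.38 = 0.090061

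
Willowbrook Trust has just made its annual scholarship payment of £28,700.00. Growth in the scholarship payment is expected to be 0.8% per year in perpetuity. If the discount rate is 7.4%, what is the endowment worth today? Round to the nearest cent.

D₁ = D₀ × (1 + g) = £28,700.00 × 1.008 = £28,929.6000
Growing perpetuity: P = D₁ / (r − g) = £28,929.6000 / (0.074 − 0.008) = £438,327.27

£438327.27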